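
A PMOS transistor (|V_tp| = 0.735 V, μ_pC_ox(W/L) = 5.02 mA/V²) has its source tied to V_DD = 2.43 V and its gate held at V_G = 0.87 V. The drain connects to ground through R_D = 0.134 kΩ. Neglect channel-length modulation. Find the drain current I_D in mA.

V_SG = V_DD − V_G = 2.43 − 0.87 = 1.56 V, so V_ov = 1.56 − 0.735 = 0.825 V.
Assume saturation: I_D = ½ k_p V_ov² = 0.5 × 5.02 × 0.825² = 1.71 mA, giving V_SD = V_DD − I_D R_D = 2.43 − 1.71 × 0.134 = 2.2 V.
V_SD = 2.2 V ≥ V_ov = 0.825 V, confirming saturation.

I_D = 1.71 mA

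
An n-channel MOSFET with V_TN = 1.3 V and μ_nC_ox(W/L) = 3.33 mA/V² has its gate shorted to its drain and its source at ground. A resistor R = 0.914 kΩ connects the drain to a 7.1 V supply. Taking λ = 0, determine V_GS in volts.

With gate tied to drain, V_GS = V_DS ≥ V_GS − V_TN, so the device is in saturation.
KCL at the drain: ½ k_n (V_GS − V_TN)² = (V_DD − V_GS)/R.
Let x = V_GS − 1.3. Then 1.52 x² + x − 5.8 = 0, giving x = 1.65 V (positive root), so V_GS = 2.95 V.
I_D = (V_DD − V_GS)/R = (7.1 − 2.95) / 0.914 = 4.54 mA.

V_GS = 2.95 V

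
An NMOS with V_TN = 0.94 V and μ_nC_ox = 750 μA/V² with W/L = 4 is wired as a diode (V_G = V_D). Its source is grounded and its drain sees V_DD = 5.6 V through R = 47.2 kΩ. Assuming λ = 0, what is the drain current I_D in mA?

With gate tied to drain, V_GS = V_DS ≥ V_GS − V_TN, so the device is in saturation.
k_n = μ_nC_ox · (W/L) = 3 mA/V².
KCL at the drain: ½ k_n (V_GS − V_TN)² = (V_DD − V_GS)/R.
Let x = V_GS − 0.94. Then 70.8 x² + x − 4.66 = 0, giving x = 0.25 V (positive root), so V_GS = 1.19 V.
I_D = (V_DD − V_GS)/R = (5.6 − 1.19) / 47.2 = 0.0934 mA.

I_D = 0.0934 mA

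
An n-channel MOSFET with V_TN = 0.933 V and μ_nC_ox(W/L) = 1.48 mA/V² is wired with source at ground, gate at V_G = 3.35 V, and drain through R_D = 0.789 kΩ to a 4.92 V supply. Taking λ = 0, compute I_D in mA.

V_GS = V_G = 3.35 V, so V_ov = 3.35 − 0.933 = 2.42 V.
Assume saturation: I_D = ½ k_n V_ov² = 0.5 × 1.48 × 2.42² = 4.32 mA, giving V_DS = V_DD − I_D R_D = 4.92 − 4.32 × 0.789 = 1.51 V.
But 1.51 V < V_ov = 2.42 V, so the device is actually in triode.
In triode I_D = k_n[V_ov V_DS − ½ V_DS²] and I_D = (V_DD − V_DS)/R_D. Equating: 0.584 V_DS² − 3.822 V_DS + 4.92 = 0, giving V_DS = 1.76 V (the root below V_ov).
I_D = (4.92 − 1.76) / 0.789 = 4 mA.

I_D = 4.00 mA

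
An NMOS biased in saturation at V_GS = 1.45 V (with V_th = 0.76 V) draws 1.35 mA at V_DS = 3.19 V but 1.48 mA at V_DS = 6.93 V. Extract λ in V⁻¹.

With V_GS fixed, I_D ∝ (1 + λ V_DS) in saturation, so I_D2/I_D1 = (1 + λ V_DS2)/(1 + λ V_DS1).
1.48/1.35 = 1.096 = (1 + 6.93 λ)/(1 + 3.19 λ).
Solving: λ (I_D1 V_DS2 − I_D2 V_DS1) = I_D2 − I_D1, so λ = (1.48 − 1.35) / (1.35 × 6.93 − 1.48 × 3.19) = 0.13 / 4.63 = 0.0281 V⁻¹.

λ = 0.0281 V⁻¹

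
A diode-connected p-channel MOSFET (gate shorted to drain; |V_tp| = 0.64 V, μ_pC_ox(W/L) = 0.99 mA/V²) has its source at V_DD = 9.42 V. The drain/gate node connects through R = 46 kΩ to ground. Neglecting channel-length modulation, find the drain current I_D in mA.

I_D = 0.178 mA

With gate tied to drain, V_SG = V_SD ≥ V_SG − |V_tp|, so the device is in saturation.
KCL at the drain: ½ k_p (V_SG − |V_tp|)² = (V_DD − V_SG)/R.
Let x = V_SG − 0.64. Then 22.8 x² + x − 8.78 = 0, giving x = 0.599 V (positive root), so V_SG = 1.24 V.
I_D = (V_DD − V_SG)/R = (9.42 − 1.24) / 46 = 0.178 mA.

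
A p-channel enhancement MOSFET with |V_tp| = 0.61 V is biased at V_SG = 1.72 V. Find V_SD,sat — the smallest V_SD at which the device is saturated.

V_SD,sat = 1.11 V

The boundary between triode and saturation is V_SD = V_SG − |V_tp| = V_ov.
V_ov = 1.72 − 0.61 = 1.11 V.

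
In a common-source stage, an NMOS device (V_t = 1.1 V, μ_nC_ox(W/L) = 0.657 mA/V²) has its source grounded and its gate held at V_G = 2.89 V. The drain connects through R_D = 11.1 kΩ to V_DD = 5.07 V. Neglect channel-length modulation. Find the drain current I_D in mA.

I_D = 0.420 mA

V_GS = V_G = 2.89 V, so V_ov = 2.89 − 1.1 = 1.79 V.
Assume saturation: I_D = ½ k_n V_ov² = 0.5 × 0.657 × 1.79² = 1.05 mA, giving V_DS = V_DD − I_D R_D = 5.07 − 1.05 × 11.1 = -6.61 V.
But -6.61 V < V_ov = 1.79 V, so the device is actually in triode.
In triode I_D = k_n[V_ov V_DS − ½ V_DS²] and I_D = (V_DD − V_DS)/R_D. Equating: 3.65 V_DS² − 14.05 V_DS + 5.07 = 0, giving V_DS = 0.403 V (the root below V_ov).
I_D = (5.07 − 0.403) / 11.1 = 0.42 mA.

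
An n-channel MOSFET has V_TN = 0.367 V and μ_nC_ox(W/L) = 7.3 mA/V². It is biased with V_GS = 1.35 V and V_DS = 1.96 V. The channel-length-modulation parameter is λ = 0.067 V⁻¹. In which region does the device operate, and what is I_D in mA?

Saturation; I_D = 3.99 mA

V_ov = V_GS − V_TN = 1.35 − 0.367 = 0.983 V.
Since V_DS = 1.96 V ≥ V_ov = 0.983 V, the device is in saturation.
I_D = ½ k_n V_ov² (1 + λ V_DS) = 0.5 × 7.3 × 0.983² × (1 + 0.067 × 1.96) = 3.99 mA.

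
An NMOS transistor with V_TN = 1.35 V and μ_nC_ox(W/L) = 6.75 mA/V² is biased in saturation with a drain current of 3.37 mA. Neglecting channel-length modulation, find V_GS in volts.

In saturation I_D = ½ k_n (V_GS − V_TN)², so V_GS − V_TN = √(2 I_D / k_n) = √(2 × 3.37 / 6.75) = 0.999 V.
V_GS = 1.35 + 0.999 = 2.35 V.

V_GS = 2.35 V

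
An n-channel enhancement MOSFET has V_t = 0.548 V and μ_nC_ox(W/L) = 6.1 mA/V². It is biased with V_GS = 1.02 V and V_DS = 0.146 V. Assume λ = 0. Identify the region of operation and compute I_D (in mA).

V_ov = V_GS − V_t = 1.02 − 0.548 = 0.472 V.
Since V_DS = 0.146 V < V_ov = 0.472 V, the device is in the triode region.
I_D = k_n [V_ov · V_DS − ½ V_DS²] = 6.1 × [0.472 × 0.146 − 0.5 × 0.146²] = 0.355 mA.

Triode; I_D = 0.355 mA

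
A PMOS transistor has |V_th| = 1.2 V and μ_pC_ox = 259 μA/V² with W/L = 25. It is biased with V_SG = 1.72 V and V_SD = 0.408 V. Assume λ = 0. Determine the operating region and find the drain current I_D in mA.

Triode; I_D = 0.835 mA

k_p = μ_pC_ox · (W/L) = 6.475 mA/V².
V_ov = V_SG − |V_th| = 1.72 − 1.2 = 0.52 V.
Since V_SD = 0.408 V < V_ov = 0.52 V, the device is in the triode region.
I_D = k_p [V_ov · V_SD − ½ V_SD²] = 6.475 × [0.52 × 0.408 − 0.5 × 0.408²] = 0.835 mA.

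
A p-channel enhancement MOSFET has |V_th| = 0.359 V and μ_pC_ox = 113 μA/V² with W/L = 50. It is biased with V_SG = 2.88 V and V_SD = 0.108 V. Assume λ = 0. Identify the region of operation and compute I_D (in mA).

Triode; I_D = 1.51 mA

k_p = μ_pC_ox · (W/L) = 5.65 mA/V².
V_ov = V_SG − |V_th| = 2.88 − 0.359 = 2.52 V.
Since V_SD = 0.108 V < V_ov = 2.52 V, the device is in the triode region.
I_D = k_p [V_ov · V_SD − ½ V_SD²] = 5.65 × [2.52 × 0.108 − 0.5 × 0.108²] = 1.51 mA.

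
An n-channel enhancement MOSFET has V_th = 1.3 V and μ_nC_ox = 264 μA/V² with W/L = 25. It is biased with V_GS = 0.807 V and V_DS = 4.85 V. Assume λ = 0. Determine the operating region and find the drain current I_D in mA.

Cutoff; I_D = 0 mA

V_GS = 0.807 V < V_th = 1.3 V, so the transistor is in cutoff.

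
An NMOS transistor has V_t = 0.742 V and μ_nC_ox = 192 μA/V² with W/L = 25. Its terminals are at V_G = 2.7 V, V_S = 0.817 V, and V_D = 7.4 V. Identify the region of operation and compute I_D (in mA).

V_GS = V_G − V_S = 2.7 − 0.817 = 1.88 V; V_DS = V_D − V_S = 7.4 − 0.817 = 6.58 V.
k_n = μ_nC_ox · (W/L) = 4.8 mA/V².
V_ov = V_GS − V_t = 1.88 − 0.742 = 1.14 V.
Since V_DS = 6.58 V ≥ V_ov = 1.14 V, the device is in saturation.
I_D = ½ k_n V_ov² = 0.5 × 4.8 × 1.14² = 3.12 mA.

Saturation; I_D = 3.12 mA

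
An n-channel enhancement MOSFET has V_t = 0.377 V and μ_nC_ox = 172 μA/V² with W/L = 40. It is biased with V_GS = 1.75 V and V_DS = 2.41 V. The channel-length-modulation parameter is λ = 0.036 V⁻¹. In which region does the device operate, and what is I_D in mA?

Saturation; I_D = 7.05 mA

k_n = μ_nC_ox · (W/L) = 6.88 mA/V².
V_ov = V_GS − V_t = 1.75 − 0.377 = 1.37 V.
Since V_DS = 2.41 V ≥ V_ov = 1.37 V, the device is in saturation.
I_D = ½ k_n V_ov² (1 + λ V_DS) = 0.5 × 6.88 × 1.37² × (1 + 0.036 × 2.41) = 7.05 mA.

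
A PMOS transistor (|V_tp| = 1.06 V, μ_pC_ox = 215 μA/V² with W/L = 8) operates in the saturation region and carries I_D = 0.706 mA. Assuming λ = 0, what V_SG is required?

V_SG = 1.97 V

k_p = μ_pC_ox · (W/L) = 1.72 mA/V².
In saturation I_D = ½ k_p (V_SG − |V_tp|)², so V_SG − |V_tp| = √(2 I_D / k_p) = √(2 × 0.706 / 1.72) = 0.906 V.
V_SG = 1.06 + 0.906 = 1.97 V.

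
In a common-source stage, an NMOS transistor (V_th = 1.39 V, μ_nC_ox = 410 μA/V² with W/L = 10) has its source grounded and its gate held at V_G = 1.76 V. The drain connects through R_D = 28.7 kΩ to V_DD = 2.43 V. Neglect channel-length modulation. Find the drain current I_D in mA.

V_GS = V_G = 1.76 V, so V_ov = 1.76 − 1.39 = 0.37 V.
k_n = μ_nC_ox · (W/L) = 4.1 mA/V².
Assume saturation: I_D = ½ k_n V_ov² = 0.5 × 4.1 × 0.37² = 0.281 mA, giving V_DS = V_DD − I_D R_D = 2.43 − 0.281 × 28.7 = -5.62 V.
But -5.62 V < V_ov = 0.37 V, so the device is actually in triode.
In triode I_D = k_n[V_ov V_DS − ½ V_DS²] and I_D = (V_DD − V_DS)/R_D. Equating: 58.8 V_DS² − 44.54 V_DS + 2.43 = 0, giving V_DS = 0.0592 V (the root below V_ov).
I_D = (2.43 − 0.0592) / 28.7 = 0.0826 mA.

I_D = 0.0826 mA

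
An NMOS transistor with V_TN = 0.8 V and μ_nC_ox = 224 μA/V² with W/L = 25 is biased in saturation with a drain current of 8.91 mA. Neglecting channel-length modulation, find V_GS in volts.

k_n = μ_nC_ox · (W/L) = 5.6 mA/V².
In saturation I_D = ½ k_n (V_GS − V_TN)², so V_GS − V_TN = √(2 I_D / k_n) = √(2 × 8.91 / 5.6) = 1.78 V.
V_GS = 0.8 + 1.78 = 2.58 V.

V_GS = 2.58 V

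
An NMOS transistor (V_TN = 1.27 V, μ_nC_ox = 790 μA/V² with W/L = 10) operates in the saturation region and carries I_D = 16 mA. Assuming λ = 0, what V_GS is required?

k_n = μ_nC_ox · (W/L) = 7.9 mA/V².
In saturation I_D = ½ k_n (V_GS − V_TN)², so V_GS − V_TN = √(2 I_D / k_n) = √(2 × 16 / 7.9) = 2.01 V.
V_GS = 1.27 + 2.01 = 3.28 V.

V_GS = 3.28 V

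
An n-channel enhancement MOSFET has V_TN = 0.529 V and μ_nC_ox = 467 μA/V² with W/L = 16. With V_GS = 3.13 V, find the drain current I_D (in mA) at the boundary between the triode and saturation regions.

I_D = 25.3 mA

At the boundary V_DS = V_ov = V_GS − V_TN = 3.13 − 0.529 = 2.6 V.
k_n = μ_nC_ox · (W/L) = 7.472 mA/V².
I_D = ½ k_n V_ov² = 0.5 × 7.472 × 2.6² = 25.3 mA.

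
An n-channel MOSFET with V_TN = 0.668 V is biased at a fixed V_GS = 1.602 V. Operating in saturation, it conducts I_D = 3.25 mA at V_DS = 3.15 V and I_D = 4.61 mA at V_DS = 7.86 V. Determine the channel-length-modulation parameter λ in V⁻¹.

With V_GS fixed, I_D ∝ (1 + λ V_DS) in saturation, so I_D2/I_D1 = (1 + λ V_DS2)/(1 + λ V_DS1).
4.61/3.25 = 1.418 = (1 + 7.86 λ)/(1 + 3.15 λ).
Solving: λ (I_D1 V_DS2 − I_D2 V_DS1) = I_D2 − I_D1, so λ = (4.61 − 3.25) / (3.25 × 7.86 − 4.61 × 3.15) = 1.36 / 11 = 0.123 V⁻¹.

λ = 0.123 V⁻¹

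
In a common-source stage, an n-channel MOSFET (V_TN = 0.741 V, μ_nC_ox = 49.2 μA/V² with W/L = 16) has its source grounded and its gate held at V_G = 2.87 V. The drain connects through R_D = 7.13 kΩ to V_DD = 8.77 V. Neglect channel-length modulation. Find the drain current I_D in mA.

I_D = 1.11 mA

V_GS = V_G = 2.87 V, so V_ov = 2.87 − 0.741 = 2.13 V.
k_n = μ_nC_ox · (W/L) = 0.7872 mA/V².
Assume saturation: I_D = ½ k_n V_ov² = 0.5 × 0.7872 × 2.13² = 1.78 mA, giving V_DS = V_DD − I_D R_D = 8.77 − 1.78 × 7.13 = -3.95 V.
But -3.95 V < V_ov = 2.13 V, so the device is actually in triode.
In triode I_D = k_n[V_ov V_DS − ½ V_DS²] and I_D = (V_DD − V_DS)/R_D. Equating: 2.81 V_DS² − 12.95 V_DS + 8.77 = 0, giving V_DS = 0.825 V (the root below V_ov).
I_D = (8.77 − 0.825) / 7.13 = 1.11 mA.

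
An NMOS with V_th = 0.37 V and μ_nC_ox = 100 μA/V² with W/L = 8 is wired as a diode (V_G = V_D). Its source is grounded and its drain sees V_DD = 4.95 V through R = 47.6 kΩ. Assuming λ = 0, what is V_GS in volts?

With gate tied to drain, V_GS = V_DS ≥ V_GS − V_th, so the device is in saturation.
k_n = μ_nC_ox · (W/L) = 0.8 mA/V².
KCL at the drain: ½ k_n (V_GS − V_th)² = (V_DD − V_GS)/R.
Let x = V_GS − 0.37. Then 19 x² + x − 4.58 = 0, giving x = 0.465 V (positive root), so V_GS = 0.835 V.
I_D = (V_DD − V_GS)/R = (4.95 − 0.835) / 47.6 = 0.0865 mA.

V_GS = 0.835 V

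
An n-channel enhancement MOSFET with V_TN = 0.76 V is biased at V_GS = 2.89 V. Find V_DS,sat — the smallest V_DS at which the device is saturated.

V_DS,sat = 2.13 V

The boundary between triode and saturation is V_DS = V_GS − V_TN = V_ov.
V_ov = 2.89 − 0.76 = 2.13 V.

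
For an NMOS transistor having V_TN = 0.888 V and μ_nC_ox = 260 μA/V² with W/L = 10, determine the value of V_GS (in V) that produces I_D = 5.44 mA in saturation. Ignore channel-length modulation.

V_GS = 2.93 V

k_n = μ_nC_ox · (W/L) = 2.6 mA/V².
In saturation I_D = ½ k_n (V_GS − V_TN)², so V_GS − V_TN = √(2 I_D / k_n) = √(2 × 5.44 / 2.6) = 2.05 V.
V_GS = 0.888 + 2.05 = 2.93 V.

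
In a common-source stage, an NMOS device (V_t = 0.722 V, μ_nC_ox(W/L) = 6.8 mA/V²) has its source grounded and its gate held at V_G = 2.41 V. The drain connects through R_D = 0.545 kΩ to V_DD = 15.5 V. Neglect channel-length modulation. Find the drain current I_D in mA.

I_D = 9.69 mA

V_GS = V_G = 2.41 V, so V_ov = 2.41 − 0.722 = 1.69 V.
Assume saturation: I_D = ½ k_n V_ov² = 0.5 × 6.8 × 1.69² = 9.69 mA, giving V_DS = V_DD − I_D R_D = 15.5 − 9.69 × 0.545 = 10.2 V.
V_DS = 10.2 V ≥ V_ov = 1.69 V, confirming saturation.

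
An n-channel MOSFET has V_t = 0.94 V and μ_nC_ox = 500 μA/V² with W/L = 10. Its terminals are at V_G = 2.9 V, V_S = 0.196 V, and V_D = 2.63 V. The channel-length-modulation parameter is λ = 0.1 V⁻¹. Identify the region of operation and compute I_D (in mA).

V_GS = V_G − V_S = 2.9 − 0.196 = 2.7 V; V_DS = V_D − V_S = 2.63 − 0.196 = 2.43 V.
k_n = μ_nC_ox · (W/L) = 5 mA/V².
V_ov = V_GS − V_t = 2.7 − 0.94 = 1.76 V.
Since V_DS = 2.43 V ≥ V_ov = 1.76 V, the device is in saturation.
I_D = ½ k_n V_ov² (1 + λ V_DS) = 0.5 × 5 × 1.76² × (1 + 0.1 × 2.43) = 9.67 mA.

Saturation; I_D = 9.67 mA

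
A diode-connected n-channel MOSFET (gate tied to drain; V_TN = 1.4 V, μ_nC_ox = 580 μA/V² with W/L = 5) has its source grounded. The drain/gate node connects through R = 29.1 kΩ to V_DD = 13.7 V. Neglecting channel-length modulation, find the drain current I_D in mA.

With gate tied to drain, V_GS = V_DS ≥ V_GS − V_TN, so the device is in saturation.
k_n = μ_nC_ox · (W/L) = 2.9 mA/V².
KCL at the drain: ½ k_n (V_GS − V_TN)² = (V_DD − V_GS)/R.
Let x = V_GS − 1.4. Then 42.2 x² + x − 12.3 = 0, giving x = 0.528 V (positive root), so V_GS = 1.93 V.
I_D = (V_DD − V_GS)/R = (13.7 − 1.93) / 29.1 = 0.405 mA.

I_D = 0.405 mA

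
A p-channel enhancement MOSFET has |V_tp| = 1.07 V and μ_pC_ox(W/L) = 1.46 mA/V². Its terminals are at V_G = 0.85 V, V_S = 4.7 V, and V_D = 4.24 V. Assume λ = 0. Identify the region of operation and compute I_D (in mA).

V_SG = V_S − V_G = 4.7 − 0.85 = 3.85 V; V_SD = V_S − V_D = 4.7 − 4.24 = 0.46 V.
V_ov = V_SG − |V_tp| = 3.85 − 1.07 = 2.78 V.
Since V_SD = 0.46 V < V_ov = 2.78 V, the device is in the triode region.
I_D = k_p [V_ov · V_SD − ½ V_SD²] = 1.46 × [2.78 × 0.46 − 0.5 × 0.46²] = 1.71 mA.

Triode; I_D = 1.71 mA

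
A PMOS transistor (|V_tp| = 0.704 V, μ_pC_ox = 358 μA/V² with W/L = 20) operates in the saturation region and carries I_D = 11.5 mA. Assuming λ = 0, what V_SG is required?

k_p = μ_pC_ox · (W/L) = 7.16 mA/V².
In saturation I_D = ½ k_p (V_SG − |V_tp|)², so V_SG − |V_tp| = √(2 I_D / k_p) = √(2 × 11.5 / 7.16) = 1.79 V.
V_SG = 0.704 + 1.79 = 2.5 V.

V_SG = 2.50 V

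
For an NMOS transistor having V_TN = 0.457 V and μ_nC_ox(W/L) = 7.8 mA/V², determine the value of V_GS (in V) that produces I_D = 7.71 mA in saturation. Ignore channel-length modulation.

In saturation I_D = ½ k_n (V_GS − V_TN)², so V_GS − V_TN = √(2 I_D / k_n) = √(2 × 7.71 / 7.8) = 1.41 V.
V_GS = 0.457 + 1.41 = 1.86 V.

V_GS = 1.86 V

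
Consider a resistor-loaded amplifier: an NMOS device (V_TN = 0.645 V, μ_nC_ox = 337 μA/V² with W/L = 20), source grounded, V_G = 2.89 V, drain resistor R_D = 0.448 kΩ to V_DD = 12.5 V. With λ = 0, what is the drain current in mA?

I_D = 17.0 mA

V_GS = V_G = 2.89 V, so V_ov = 2.89 − 0.645 = 2.25 V.
k_n = μ_nC_ox · (W/L) = 6.74 mA/V².
Assume saturation: I_D = ½ k_n V_ov² = 0.5 × 6.74 × 2.25² = 17 mA, giving V_DS = V_DD − I_D R_D = 12.5 − 17 × 0.448 = 4.89 V.
V_DS = 4.89 V ≥ V_ov = 2.25 V, confirming saturation.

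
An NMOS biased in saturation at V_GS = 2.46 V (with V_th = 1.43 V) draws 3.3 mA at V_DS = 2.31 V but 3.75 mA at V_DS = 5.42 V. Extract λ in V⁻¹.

λ = 0.0488 V⁻¹

With V_GS fixed, I_D ∝ (1 + λ V_DS) in saturation, so I_D2/I_D1 = (1 + λ V_DS2)/(1 + λ V_DS1).
3.75/3.3 = 1.136 = (1 + 5.42 λ)/(1 + 2.31 λ).
Solving: λ (I_D1 V_DS2 − I_D2 V_DS1) = I_D2 − I_D1, so λ = (3.75 − 3.3) / (3.3 × 5.42 − 3.75 × 2.31) = 0.45 / 9.22 = 0.0488 V⁻¹.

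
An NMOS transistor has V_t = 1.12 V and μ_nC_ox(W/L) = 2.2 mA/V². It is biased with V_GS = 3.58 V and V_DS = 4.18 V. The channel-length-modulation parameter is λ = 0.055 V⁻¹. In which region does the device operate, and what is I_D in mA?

V_ov = V_GS − V_t = 3.58 − 1.12 = 2.46 V.
Since V_DS = 4.18 V ≥ V_ov = 2.46 V, the device is in saturation.
I_D = ½ k_n V_ov² (1 + λ V_DS) = 0.5 × 2.2 × 2.46² × (1 + 0.055 × 4.18) = 8.19 mA.

Saturation; I_D = 8.19 mA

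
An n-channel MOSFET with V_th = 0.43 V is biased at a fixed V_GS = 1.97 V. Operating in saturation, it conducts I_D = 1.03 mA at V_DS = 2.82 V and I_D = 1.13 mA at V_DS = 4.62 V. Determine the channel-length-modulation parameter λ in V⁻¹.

λ = 0.0636 V⁻¹

With V_GS fixed, I_D ∝ (1 + λ V_DS) in saturation, so I_D2/I_D1 = (1 + λ V_DS2)/(1 + λ V_DS1).
1.13/1.03 = 1.097 = (1 + 4.62 λ)/(1 + 2.82 λ).
Solving: λ (I_D1 V_DS2 − I_D2 V_DS1) = I_D2 − I_D1, so λ = (1.13 − 1.03) / (1.03 × 4.62 − 1.13 × 2.82) = 0.1 / 1.57 = 0.0636 V⁻¹.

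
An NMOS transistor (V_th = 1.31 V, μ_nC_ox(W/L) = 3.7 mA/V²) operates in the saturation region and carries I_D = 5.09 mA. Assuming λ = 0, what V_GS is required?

In saturation I_D = ½ k_n (V_GS − V_th)², so V_GS − V_th = √(2 I_D / k_n) = √(2 × 5.09 / 3.7) = 1.66 V.
V_GS = 1.31 + 1.66 = 2.97 V.

V_GS = 2.97 V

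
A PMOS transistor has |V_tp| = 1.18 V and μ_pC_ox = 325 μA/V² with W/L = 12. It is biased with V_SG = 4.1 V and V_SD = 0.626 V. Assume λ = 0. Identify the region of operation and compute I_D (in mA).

Triode; I_D = 6.36 mA

k_p = μ_pC_ox · (W/L) = 3.9 mA/V².
V_ov = V_SG − |V_tp| = 4.1 − 1.18 = 2.92 V.
Since V_SD = 0.626 V < V_ov = 2.92 V, the device is in the triode region.
I_D = k_p [V_ov · V_SD − ½ V_SD²] = 3.9 × [2.92 × 0.626 − 0.5 × 0.626²] = 6.36 mA.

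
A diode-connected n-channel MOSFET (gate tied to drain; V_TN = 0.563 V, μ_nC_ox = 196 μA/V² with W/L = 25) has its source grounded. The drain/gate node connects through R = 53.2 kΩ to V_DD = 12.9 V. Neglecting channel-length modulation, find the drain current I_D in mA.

With gate tied to drain, V_GS = V_DS ≥ V_GS − V_TN, so the device is in saturation.
k_n = μ_nC_ox · (W/L) = 4.9 mA/V².
KCL at the drain: ½ k_n (V_GS − V_TN)² = (V_DD − V_GS)/R.
Let x = V_GS − 0.563. Then 130 x² + x − 12.34 = 0, giving x = 0.304 V (positive root), so V_GS = 0.867 V.
I_D = (V_DD − V_GS)/R = (12.9 − 0.867) / 53.2 = 0.226 mA.

I_D = 0.226 mA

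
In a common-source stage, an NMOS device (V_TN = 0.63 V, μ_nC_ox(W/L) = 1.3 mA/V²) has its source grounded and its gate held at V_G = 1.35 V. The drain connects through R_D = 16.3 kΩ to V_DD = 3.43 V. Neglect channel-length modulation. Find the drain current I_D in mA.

I_D = 0.195 mA

V_GS = V_G = 1.35 V, so V_ov = 1.35 − 0.63 = 0.72 V.
Assume saturation: I_D = ½ k_n V_ov² = 0.5 × 1.3 × 0.72² = 0.337 mA, giving V_DS = V_DD − I_D R_D = 3.43 − 0.337 × 16.3 = -2.06 V.
But -2.06 V < V_ov = 0.72 V, so the device is actually in triode.
In triode I_D = k_n[V_ov V_DS − ½ V_DS²] and I_D = (V_DD − V_DS)/R_D. Equating: 10.6 V_DS² − 16.26 V_DS + 3.43 = 0, giving V_DS = 0.253 V (the root below V_ov).
I_D = (3.43 − 0.253) / 16.3 = 0.195 mA.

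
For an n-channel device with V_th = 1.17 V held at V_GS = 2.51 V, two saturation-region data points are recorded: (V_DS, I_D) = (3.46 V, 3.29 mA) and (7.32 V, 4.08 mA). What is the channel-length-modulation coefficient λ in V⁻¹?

With V_GS fixed, I_D ∝ (1 + λ V_DS) in saturation, so I_D2/I_D1 = (1 + λ V_DS2)/(1 + λ V_DS1).
4.08/3.29 = 1.24 = (1 + 7.32 λ)/(1 + 3.46 λ).
Solving: λ (I_D1 V_DS2 − I_D2 V_DS1) = I_D2 − I_D1, so λ = (4.08 − 3.29) / (3.29 × 7.32 − 4.08 × 3.46) = 0.79 / 9.97 = 0.0793 V⁻¹.

λ = 0.0793 V⁻¹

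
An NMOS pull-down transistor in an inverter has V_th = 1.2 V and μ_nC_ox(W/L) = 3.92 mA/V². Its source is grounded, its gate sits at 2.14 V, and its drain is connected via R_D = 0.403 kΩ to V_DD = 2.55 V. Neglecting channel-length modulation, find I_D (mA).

I_D = 1.73 mA

V_GS = V_G = 2.14 V, so V_ov = 2.14 − 1.2 = 0.94 V.
Assume saturation: I_D = ½ k_n V_ov² = 0.5 × 3.92 × 0.94² = 1.73 mA, giving V_DS = V_DD − I_D R_D = 2.55 − 1.73 × 0.403 = 1.85 V.
V_DS = 1.85 V ≥ V_ov = 0.94 V, confirming saturation.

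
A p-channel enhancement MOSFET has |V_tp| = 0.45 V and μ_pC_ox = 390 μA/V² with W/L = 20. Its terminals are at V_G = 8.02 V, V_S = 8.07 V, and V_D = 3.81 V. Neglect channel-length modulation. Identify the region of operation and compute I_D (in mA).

Cutoff; I_D = 0 mA

V_SG = V_S − V_G = 8.07 − 8.02 = 0.05 V; V_SD = V_S − V_D = 8.07 − 3.81 = 4.26 V.
V_SG = 0.05 V < |V_tp| = 0.45 V, so the transistor is in cutoff.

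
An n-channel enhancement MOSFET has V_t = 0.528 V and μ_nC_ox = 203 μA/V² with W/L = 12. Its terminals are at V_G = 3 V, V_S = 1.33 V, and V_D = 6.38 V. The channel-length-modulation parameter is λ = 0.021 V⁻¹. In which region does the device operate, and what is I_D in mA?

Saturation; I_D = 1.76 mA

V_GS = V_G − V_S = 3 − 1.33 = 1.67 V; V_DS = V_D − V_S = 6.38 − 1.33 = 5.05 V.
k_n = μ_nC_ox · (W/L) = 2.436 mA/V².
V_ov = V_GS − V_t = 1.67 − 0.528 = 1.14 V.
Since V_DS = 5.05 V ≥ V_ov = 1.14 V, the device is in saturation.
I_D = ½ k_n V_ov² (1 + λ V_DS) = 0.5 × 2.436 × 1.14² × (1 + 0.021 × 5.05) = 1.76 mA.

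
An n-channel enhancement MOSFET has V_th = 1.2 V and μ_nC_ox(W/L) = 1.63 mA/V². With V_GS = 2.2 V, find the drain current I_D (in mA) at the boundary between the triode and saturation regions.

At the boundary V_DS = V_ov = V_GS − V_th = 2.2 − 1.2 = 1 V.
I_D = ½ k_n V_ov² = 0.5 × 1.63 × 1² = 0.815 mA.

I_D = 0.815 mA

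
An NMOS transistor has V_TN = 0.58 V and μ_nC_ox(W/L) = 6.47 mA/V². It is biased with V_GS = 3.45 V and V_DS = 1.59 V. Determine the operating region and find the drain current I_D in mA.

V_ov = V_GS − V_TN = 3.45 − 0.58 = 2.87 V.
Since V_DS = 1.59 V < V_ov = 2.87 V, the device is in the triode region.
I_D = k_n [V_ov · V_DS − ½ V_DS²] = 6.47 × [2.87 × 1.59 − 0.5 × 1.59²] = 21.3 mA.

Triode; I_D = 21.3 mA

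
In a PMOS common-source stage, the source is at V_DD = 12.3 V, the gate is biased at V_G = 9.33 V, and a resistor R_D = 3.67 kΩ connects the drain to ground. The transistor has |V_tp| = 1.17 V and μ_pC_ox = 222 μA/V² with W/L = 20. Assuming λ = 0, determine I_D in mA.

V_SG = V_DD − V_G = 12.3 − 9.33 = 2.97 V, so V_ov = 2.97 − 1.17 = 1.8 V.
k_p = μ_pC_ox · (W/L) = 4.44 mA/V².
Assume saturation: I_D = ½ k_p V_ov² = 0.5 × 4.44 × 1.8² = 7.19 mA, giving V_SD = V_DD − I_D R_D = 12.3 − 7.19 × 3.67 = -14.1 V.
But -14.1 V < V_ov = 1.8 V, so the device is actually in triode.
In triode I_D = k_p[V_ov V_SD − ½ V_SD²] and I_D = (V_DD − V_SD)/R_D. Equating: 8.15 V_SD² − 30.33 V_SD + 12.3 = 0, giving V_SD = 0.463 V (the root below V_ov).
I_D = (12.3 − 0.463) / 3.67 = 3.23 mA.

I_D = 3.23 mA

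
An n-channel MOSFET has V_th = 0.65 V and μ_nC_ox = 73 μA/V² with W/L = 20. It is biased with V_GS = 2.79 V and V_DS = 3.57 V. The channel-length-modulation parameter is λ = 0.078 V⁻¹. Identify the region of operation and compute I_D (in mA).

Saturation; I_D = 4.27 mA

k_n = μ_nC_ox · (W/L) = 1.46 mA/V².
V_ov = V_GS − V_th = 2.79 − 0.65 = 2.14 V.
Since V_DS = 3.57 V ≥ V_ov = 2.14 V, the device is in saturation.
I_D = ½ k_n V_ov² (1 + λ V_DS) = 0.5 × 1.46 × 2.14² × (1 + 0.078 × 3.57) = 4.27 mA.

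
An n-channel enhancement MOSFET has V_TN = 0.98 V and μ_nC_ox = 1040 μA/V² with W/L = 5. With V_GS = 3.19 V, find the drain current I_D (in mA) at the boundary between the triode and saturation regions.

I_D = 12.7 mA

At the boundary V_DS = V_ov = V_GS − V_TN = 3.19 − 0.98 = 2.21 V.
k_n = μ_nC_ox · (W/L) = 5.2 mA/V².
I_D = ½ k_n V_ov² = 0.5 × 5.2 × 2.21² = 12.7 mA.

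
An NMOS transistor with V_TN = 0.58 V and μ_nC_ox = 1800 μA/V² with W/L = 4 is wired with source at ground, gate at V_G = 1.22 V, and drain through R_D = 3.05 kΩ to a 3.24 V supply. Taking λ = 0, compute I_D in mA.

V_GS = V_G = 1.22 V, so V_ov = 1.22 − 0.58 = 0.64 V.
k_n = μ_nC_ox · (W/L) = 7.2 mA/V².
Assume saturation: I_D = ½ k_n V_ov² = 0.5 × 7.2 × 0.64² = 1.47 mA, giving V_DS = V_DD − I_D R_D = 3.24 − 1.47 × 3.05 = -1.26 V.
But -1.26 V < V_ov = 0.64 V, so the device is actually in triode.
In triode I_D = k_n[V_ov V_DS − ½ V_DS²] and I_D = (V_DD − V_DS)/R_D. Equating: 11 V_DS² − 15.05 V_DS + 3.24 = 0, giving V_DS = 0.267 V (the root below V_ov).
I_D = (3.24 − 0.267) / 3.05 = 0.975 mA.

I_D = 0.975 mA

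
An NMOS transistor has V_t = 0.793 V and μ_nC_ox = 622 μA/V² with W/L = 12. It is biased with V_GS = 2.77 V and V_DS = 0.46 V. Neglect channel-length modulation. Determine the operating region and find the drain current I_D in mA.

Triode; I_D = 6.00 mA

k_n = μ_nC_ox · (W/L) = 7.464 mA/V².
V_ov = V_GS − V_t = 2.77 − 0.793 = 1.98 V.
Since V_DS = 0.46 V < V_ov = 1.98 V, the device is in the triode region.
I_D = k_n [V_ov · V_DS − ½ V_DS²] = 7.464 × [1.98 × 0.46 − 0.5 × 0.46²] = 6 mA.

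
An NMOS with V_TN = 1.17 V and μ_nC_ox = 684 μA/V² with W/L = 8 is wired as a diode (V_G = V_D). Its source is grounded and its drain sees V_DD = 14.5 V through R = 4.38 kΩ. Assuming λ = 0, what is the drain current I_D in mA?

With gate tied to drain, V_GS = V_DS ≥ V_GS − V_TN, so the device is in saturation.
k_n = μ_nC_ox · (W/L) = 5.472 mA/V².
KCL at the drain: ½ k_n (V_GS − V_TN)² = (V_DD − V_GS)/R.
Let x = V_GS − 1.17. Then 12 x² + x − 13.33 = 0, giving x = 1.01 V (positive root), so V_GS = 2.18 V.
I_D = (V_DD − V_GS)/R = (14.5 − 2.18) / 4.38 = 2.81 mA.

I_D = 2.81 mA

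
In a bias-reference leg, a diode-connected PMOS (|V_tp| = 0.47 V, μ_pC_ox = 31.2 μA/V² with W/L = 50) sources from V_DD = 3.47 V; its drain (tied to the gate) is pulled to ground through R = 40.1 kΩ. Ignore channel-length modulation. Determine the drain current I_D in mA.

With gate tied to drain, V_SG = V_SD ≥ V_SG − |V_tp|, so the device is in saturation.
k_p = μ_pC_ox · (W/L) = 1.56 mA/V².
KCL at the drain: ½ k_p (V_SG − |V_tp|)² = (V_DD − V_SG)/R.
Let x = V_SG − 0.47. Then 31.3 x² + x − 3 = 0, giving x = 0.294 V (positive root), so V_SG = 0.764 V.
I_D = (V_DD − V_SG)/R = (3.47 − 0.764) / 40.1 = 0.0675 mA.

I_D = 0.0675 mA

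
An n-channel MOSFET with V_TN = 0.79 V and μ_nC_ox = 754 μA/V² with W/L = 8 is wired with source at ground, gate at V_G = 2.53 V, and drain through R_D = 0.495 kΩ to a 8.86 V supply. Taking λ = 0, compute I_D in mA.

I_D = 9.13 mA

V_GS = V_G = 2.53 V, so V_ov = 2.53 − 0.79 = 1.74 V.
k_n = μ_nC_ox · (W/L) = 6.032 mA/V².
Assume saturation: I_D = ½ k_n V_ov² = 0.5 × 6.032 × 1.74² = 9.13 mA, giving V_DS = V_DD − I_D R_D = 8.86 − 9.13 × 0.495 = 4.34 V.
V_DS = 4.34 V ≥ V_ov = 1.74 V, confirming saturation.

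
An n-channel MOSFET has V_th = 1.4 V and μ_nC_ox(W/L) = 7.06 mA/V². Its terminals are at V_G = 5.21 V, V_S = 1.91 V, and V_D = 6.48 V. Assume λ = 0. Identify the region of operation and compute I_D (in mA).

Saturation; I_D = 12.7 mA

V_GS = V_G − V_S = 5.21 − 1.91 = 3.3 V; V_DS = V_D − V_S = 6.48 − 1.91 = 4.57 V.
V_ov = V_GS − V_th = 3.3 − 1.4 = 1.9 V.
Since V_DS = 4.57 V ≥ V_ov = 1.9 V, the device is in saturation.
I_D = ½ k_n V_ov² = 0.5 × 7.06 × 1.9² = 12.7 mA.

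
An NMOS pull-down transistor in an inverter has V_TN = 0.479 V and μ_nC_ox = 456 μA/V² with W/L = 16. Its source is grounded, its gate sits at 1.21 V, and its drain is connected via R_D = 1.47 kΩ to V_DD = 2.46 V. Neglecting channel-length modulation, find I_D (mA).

V_GS = V_G = 1.21 V, so V_ov = 1.21 − 0.479 = 0.731 V.
k_n = μ_nC_ox · (W/L) = 7.296 mA/V².
Assume saturation: I_D = ½ k_n V_ov² = 0.5 × 7.296 × 0.731² = 1.95 mA, giving V_DS = V_DD − I_D R_D = 2.46 − 1.95 × 1.47 = -0.406 V.
But -0.406 V < V_ov = 0.731 V, so the device is actually in triode.
In triode I_D = k_n[V_ov V_DS − ½ V_DS²] and I_D = (V_DD − V_DS)/R_D. Equating: 5.36 V_DS² − 8.84 V_DS + 2.46 = 0, giving V_DS = 0.355 V (the root below V_ov).
I_D = (2.46 − 0.355) / 1.47 = 1.43 mA.

I_D = 1.43 mA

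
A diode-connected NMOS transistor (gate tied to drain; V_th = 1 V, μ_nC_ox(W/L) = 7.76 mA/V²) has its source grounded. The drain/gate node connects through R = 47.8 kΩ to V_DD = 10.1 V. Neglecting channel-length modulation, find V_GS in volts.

With gate tied to drain, V_GS = V_DS ≥ V_GS − V_th, so the device is in saturation.
KCL at the drain: ½ k_n (V_GS − V_th)² = (V_DD − V_GS)/R.
Let x = V_GS − 1. Then 185 x² + x − 9.1 = 0, giving x = 0.219 V (positive root), so V_GS = 1.22 V.
I_D = (V_DD − V_GS)/R = (10.1 − 1.22) / 47.8 = 0.186 mA.

V_GS = 1.22 V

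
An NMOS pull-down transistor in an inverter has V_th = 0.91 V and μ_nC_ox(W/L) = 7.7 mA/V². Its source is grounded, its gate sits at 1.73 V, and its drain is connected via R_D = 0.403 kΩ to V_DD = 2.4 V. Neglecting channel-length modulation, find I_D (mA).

I_D = 2.59 mA

V_GS = V_G = 1.73 V, so V_ov = 1.73 − 0.91 = 0.82 V.
Assume saturation: I_D = ½ k_n V_ov² = 0.5 × 7.7 × 0.82² = 2.59 mA, giving V_DS = V_DD − I_D R_D = 2.4 − 2.59 × 0.403 = 1.36 V.
V_DS = 1.36 V ≥ V_ov = 0.82 V, confirming saturation.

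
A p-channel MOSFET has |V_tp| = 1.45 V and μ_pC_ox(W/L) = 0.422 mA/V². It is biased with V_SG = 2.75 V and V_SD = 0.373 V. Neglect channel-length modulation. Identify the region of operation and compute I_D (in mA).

V_ov = V_SG − |V_tp| = 2.75 − 1.45 = 1.3 V.
Since V_SD = 0.373 V < V_ov = 1.3 V, the device is in the triode region.
I_D = k_p [V_ov · V_SD − ½ V_SD²] = 0.422 × [1.3 × 0.373 − 0.5 × 0.373²] = 0.175 mA.

Triode; I_D = 0.175 mA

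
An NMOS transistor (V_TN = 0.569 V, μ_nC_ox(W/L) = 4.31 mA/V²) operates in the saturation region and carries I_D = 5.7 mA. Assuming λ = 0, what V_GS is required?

In saturation I_D = ½ k_n (V_GS − V_TN)², so V_GS − V_TN = √(2 I_D / k_n) = √(2 × 5.7 / 4.31) = 1.63 V.
V_GS = 0.569 + 1.63 = 2.2 V.

V_GS = 2.20 V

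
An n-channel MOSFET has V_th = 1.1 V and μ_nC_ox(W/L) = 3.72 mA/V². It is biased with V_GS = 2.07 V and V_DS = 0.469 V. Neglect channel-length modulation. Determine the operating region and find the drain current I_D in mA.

V_ov = V_GS − V_th = 2.07 − 1.1 = 0.97 V.
Since V_DS = 0.469 V < V_ov = 0.97 V, the device is in the triode region.
I_D = k_n [V_ov · V_DS − ½ V_DS²] = 3.72 × [0.97 × 0.469 − 0.5 × 0.469²] = 1.28 mA.

Triode; I_D = 1.28 mA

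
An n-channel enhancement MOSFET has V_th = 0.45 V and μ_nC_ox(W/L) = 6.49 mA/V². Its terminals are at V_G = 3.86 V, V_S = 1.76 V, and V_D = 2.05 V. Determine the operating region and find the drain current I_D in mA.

Triode; I_D = 2.83 mA

V_GS = V_G − V_S = 3.86 − 1.76 = 2.1 V; V_DS = V_D − V_S = 2.05 − 1.76 = 0.29 V.
V_ov = V_GS − V_th = 2.1 − 0.45 = 1.65 V.
Since V_DS = 0.29 V < V_ov = 1.65 V, the device is in the triode region.
I_D = k_n [V_ov · V_DS − ½ V_DS²] = 6.49 × [1.65 × 0.29 − 0.5 × 0.29²] = 2.83 mA.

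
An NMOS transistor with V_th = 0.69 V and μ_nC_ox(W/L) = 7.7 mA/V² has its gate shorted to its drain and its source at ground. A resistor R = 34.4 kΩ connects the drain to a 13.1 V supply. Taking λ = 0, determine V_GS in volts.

With gate tied to drain, V_GS = V_DS ≥ V_GS − V_th, so the device is in saturation.
KCL at the drain: ½ k_n (V_GS − V_th)² = (V_DD − V_GS)/R.
Let x = V_GS − 0.69. Then 132 x² + x − 12.41 = 0, giving x = 0.302 V (positive root), so V_GS = 0.992 V.
I_D = (V_DD − V_GS)/R = (13.1 − 0.992) / 34.4 = 0.352 mA.

V_GS = 0.992 V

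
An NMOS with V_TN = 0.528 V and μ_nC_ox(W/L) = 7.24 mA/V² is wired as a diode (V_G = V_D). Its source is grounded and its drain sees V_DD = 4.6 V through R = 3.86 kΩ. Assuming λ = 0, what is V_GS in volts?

With gate tied to drain, V_GS = V_DS ≥ V_GS − V_TN, so the device is in saturation.
KCL at the drain: ½ k_n (V_GS − V_TN)² = (V_DD − V_GS)/R.
Let x = V_GS − 0.528. Then 14 x² + x − 4.072 = 0, giving x = 0.505 V (positive root), so V_GS = 1.03 V.
I_D = (V_DD − V_GS)/R = (4.6 − 1.03) / 3.86 = 0.924 mA.

V_GS = 1.03 V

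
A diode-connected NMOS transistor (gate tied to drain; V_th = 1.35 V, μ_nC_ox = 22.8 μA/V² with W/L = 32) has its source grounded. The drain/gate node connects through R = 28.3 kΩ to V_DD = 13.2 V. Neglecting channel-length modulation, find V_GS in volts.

With gate tied to drain, V_GS = V_DS ≥ V_GS − V_th, so the device is in saturation.
k_n = μ_nC_ox · (W/L) = 0.7296 mA/V².
KCL at the drain: ½ k_n (V_GS − V_th)² = (V_DD − V_GS)/R.
Let x = V_GS − 1.35. Then 10.3 x² + x − 11.85 = 0, giving x = 1.02 V (positive root), so V_GS = 2.37 V.
I_D = (V_DD − V_GS)/R = (13.2 − 2.37) / 28.3 = 0.383 mA.

V_GS = 2.37 V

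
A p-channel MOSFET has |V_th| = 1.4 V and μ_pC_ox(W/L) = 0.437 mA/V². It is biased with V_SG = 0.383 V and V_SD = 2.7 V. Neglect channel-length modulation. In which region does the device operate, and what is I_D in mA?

V_SG = 0.383 V < |V_th| = 1.4 V, so the transistor is in cutoff.

Cutoff; I_D = 0 mA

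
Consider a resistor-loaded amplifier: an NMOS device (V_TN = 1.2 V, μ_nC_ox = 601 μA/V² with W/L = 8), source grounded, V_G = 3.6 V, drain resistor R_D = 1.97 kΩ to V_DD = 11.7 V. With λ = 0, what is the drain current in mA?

V_GS = V_G = 3.6 V, so V_ov = 3.6 − 1.2 = 2.4 V.
k_n = μ_nC_ox · (W/L) = 4.808 mA/V².
Assume saturation: I_D = ½ k_n V_ov² = 0.5 × 4.808 × 2.4² = 13.8 mA, giving V_DS = V_DD − I_D R_D = 11.7 − 13.8 × 1.97 = -15.6 V.
But -15.6 V < V_ov = 2.4 V, so the device is actually in triode.
In triode I_D = k_n[V_ov V_DS − ½ V_DS²] and I_D = (V_DD − V_DS)/R_D. Equating: 4.74 V_DS² − 23.73 V_DS + 11.7 = 0, giving V_DS = 0.554 V (the root below V_ov).
I_D = (11.7 − 0.554) / 1.97 = 5.66 mA.

I_D = 5.66 mA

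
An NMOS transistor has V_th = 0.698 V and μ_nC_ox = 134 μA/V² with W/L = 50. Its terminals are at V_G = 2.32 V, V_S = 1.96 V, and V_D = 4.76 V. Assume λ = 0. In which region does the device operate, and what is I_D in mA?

Cutoff; I_D = 0 mA

V_GS = V_G − V_S = 2.32 − 1.96 = 0.36 V; V_DS = V_D − V_S = 4.76 − 1.96 = 2.8 V.
V_GS = 0.36 V < V_th = 0.698 V, so the transistor is in cutoff.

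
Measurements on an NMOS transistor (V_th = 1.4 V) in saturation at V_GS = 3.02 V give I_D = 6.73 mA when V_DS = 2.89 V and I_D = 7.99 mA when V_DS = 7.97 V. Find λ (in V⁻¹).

With V_GS fixed, I_D ∝ (1 + λ V_DS) in saturation, so I_D2/I_D1 = (1 + λ V_DS2)/(1 + λ V_DS1).
7.99/6.73 = 1.187 = (1 + 7.97 λ)/(1 + 2.89 λ).
Solving: λ (I_D1 V_DS2 − I_D2 V_DS1) = I_D2 − I_D1, so λ = (7.99 − 6.73) / (6.73 × 7.97 − 7.99 × 2.89) = 1.26 / 30.5 = 0.0412 V⁻¹.

λ = 0.0412 V⁻¹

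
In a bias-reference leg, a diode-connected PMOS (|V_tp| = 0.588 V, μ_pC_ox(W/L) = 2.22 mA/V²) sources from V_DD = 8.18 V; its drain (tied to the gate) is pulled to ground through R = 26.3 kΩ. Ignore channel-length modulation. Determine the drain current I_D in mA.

I_D = 0.270 mA

With gate tied to drain, V_SG = V_SD ≥ V_SG − |V_tp|, so the device is in saturation.
KCL at the drain: ½ k_p (V_SG − |V_tp|)² = (V_DD − V_SG)/R.
Let x = V_SG − 0.588. Then 29.2 x² + x − 7.592 = 0, giving x = 0.493 V (positive root), so V_SG = 1.08 V.
I_D = (V_DD − V_SG)/R = (8.18 − 1.08) / 26.3 = 0.27 mA.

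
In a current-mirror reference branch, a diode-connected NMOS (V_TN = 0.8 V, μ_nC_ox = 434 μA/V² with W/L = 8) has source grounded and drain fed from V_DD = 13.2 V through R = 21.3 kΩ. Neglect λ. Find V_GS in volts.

V_GS = 1.37 V

With gate tied to drain, V_GS = V_DS ≥ V_GS − V_TN, so the device is in saturation.
k_n = μ_nC_ox · (W/L) = 3.472 mA/V².
KCL at the drain: ½ k_n (V_GS − V_TN)² = (V_DD − V_GS)/R.
Let x = V_GS − 0.8. Then 37 x² + x − 12.4 = 0, giving x = 0.566 V (positive root), so V_GS = 1.37 V.
I_D = (V_DD − V_GS)/R = (13.2 − 1.37) / 21.3 = 0.556 mA.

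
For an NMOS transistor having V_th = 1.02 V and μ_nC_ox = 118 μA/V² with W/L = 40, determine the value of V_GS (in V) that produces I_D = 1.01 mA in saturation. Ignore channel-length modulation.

V_GS = 1.67 V

k_n = μ_nC_ox · (W/L) = 4.72 mA/V².
In saturation I_D = ½ k_n (V_GS − V_th)², so V_GS − V_th = √(2 I_D / k_n) = √(2 × 1.01 / 4.72) = 0.654 V.
V_GS = 1.02 + 0.654 = 1.67 V.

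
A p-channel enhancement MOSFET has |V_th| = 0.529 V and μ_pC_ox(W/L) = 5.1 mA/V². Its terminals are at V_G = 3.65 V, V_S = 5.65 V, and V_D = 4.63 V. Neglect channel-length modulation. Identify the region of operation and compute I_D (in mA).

V_SG = V_S − V_G = 5.65 − 3.65 = 2 V; V_SD = V_S − V_D = 5.65 − 4.63 = 1.02 V.
V_ov = V_SG − |V_th| = 2 − 0.529 = 1.47 V.
Since V_SD = 1.02 V < V_ov = 1.47 V, the device is in the triode region.
I_D = k_p [V_ov · V_SD − ½ V_SD²] = 5.1 × [1.47 × 1.02 − 0.5 × 1.02²] = 5 mA.

Triode; I_D = 5.00 mA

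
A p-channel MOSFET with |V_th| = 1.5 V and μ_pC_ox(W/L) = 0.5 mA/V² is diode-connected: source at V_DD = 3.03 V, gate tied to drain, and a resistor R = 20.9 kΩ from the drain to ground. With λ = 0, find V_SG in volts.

With gate tied to drain, V_SG = V_SD ≥ V_SG − |V_th|, so the device is in saturation.
KCL at the drain: ½ k_p (V_SG − |V_th|)² = (V_DD − V_SG)/R.
Let x = V_SG − 1.5. Then 5.22 x² + x − 1.53 = 0, giving x = 0.454 V (positive root), so V_SG = 1.95 V.
I_D = (V_DD − V_SG)/R = (3.03 − 1.95) / 20.9 = 0.0515 mA.

V_SG = 1.95 V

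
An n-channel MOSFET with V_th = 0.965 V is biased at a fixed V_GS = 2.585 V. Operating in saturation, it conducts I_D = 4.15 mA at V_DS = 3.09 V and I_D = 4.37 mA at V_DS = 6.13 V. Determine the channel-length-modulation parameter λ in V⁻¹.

λ = 0.0184 V⁻¹

With V_GS fixed, I_D ∝ (1 + λ V_DS) in saturation, so I_D2/I_D1 = (1 + λ V_DS2)/(1 + λ V_DS1).
4.37/4.15 = 1.053 = (1 + 6.13 λ)/(1 + 3.09 λ).
Solving: λ (I_D1 V_DS2 − I_D2 V_DS1) = I_D2 − I_D1, so λ = (4.37 − 4.15) / (4.15 × 6.13 − 4.37 × 3.09) = 0.22 / 11.9 = 0.0184 V⁻¹.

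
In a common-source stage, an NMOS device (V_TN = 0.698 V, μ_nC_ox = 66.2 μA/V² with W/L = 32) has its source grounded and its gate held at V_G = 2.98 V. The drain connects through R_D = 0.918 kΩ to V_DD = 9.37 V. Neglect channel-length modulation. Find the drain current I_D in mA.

I_D = 5.52 mA

V_GS = V_G = 2.98 V, so V_ov = 2.98 − 0.698 = 2.28 V.
k_n = μ_nC_ox · (W/L) = 2.118 mA/V².
Assume saturation: I_D = ½ k_n V_ov² = 0.5 × 2.118 × 2.28² = 5.52 mA, giving V_DS = V_DD − I_D R_D = 9.37 − 5.52 × 0.918 = 4.31 V.
V_DS = 4.31 V ≥ V_ov = 2.28 V, confirming saturation.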